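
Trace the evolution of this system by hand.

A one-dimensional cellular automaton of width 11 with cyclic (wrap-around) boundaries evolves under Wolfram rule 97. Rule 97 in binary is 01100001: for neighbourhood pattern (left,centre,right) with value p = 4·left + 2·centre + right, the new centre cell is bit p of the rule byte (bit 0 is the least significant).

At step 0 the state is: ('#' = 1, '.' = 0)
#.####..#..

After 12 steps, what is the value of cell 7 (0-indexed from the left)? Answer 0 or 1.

0

0) #.####..#..
1) .#...#.....
2) ...#...####
3) .#...#....#
4) #..#...##..
5) .....#..#..
6) ####......#
7) ...#.####..
8) ##..#...#.#
9) .#....#..#.
10) ...##......
11) ##..#.#####
12) .#...#.....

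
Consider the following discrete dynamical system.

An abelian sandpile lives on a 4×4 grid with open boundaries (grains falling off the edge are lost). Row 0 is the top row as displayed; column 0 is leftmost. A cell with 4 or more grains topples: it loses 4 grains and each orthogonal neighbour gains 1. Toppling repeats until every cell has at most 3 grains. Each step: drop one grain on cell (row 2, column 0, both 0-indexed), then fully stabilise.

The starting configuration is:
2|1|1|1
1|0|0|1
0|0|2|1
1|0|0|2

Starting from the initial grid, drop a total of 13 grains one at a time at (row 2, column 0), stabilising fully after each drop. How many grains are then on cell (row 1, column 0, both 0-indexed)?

k=0  2|1|1|1
1|0|0|1
0|0|2|1
1|0|0|2
k=1  2|1|1|1
1|0|0|1
1|0|2|1
1|0|0|2
k=2  2|1|1|1
1|0|0|1
2|0|2|1
1|0|0|2
k=3  2|1|1|1
1|0|0|1
3|0|2|1
1|0|0|2
k=4  2|1|1|1
2|0|0|1
0|1|2|1
2|0|0|2
k=5  2|1|1|1
2|0|0|1
1|1|2|1
2|0|0|2
k=6  2|1|1|1
2|0|0|1
2|1|2|1
2|0|0|2
k=7  2|1|1|1
2|0|0|1
3|1|2|1
2|0|0|2
k=8  2|1|1|1
3|0|0|1
0|2|2|1
3|0|0|2
k=9  2|1|1|1
3|0|0|1
1|2|2|1
3|0|0|2
k=10  2|1|1|1
3|0|0|1
2|2|2|1
3|0|0|2
k=11  2|1|1|1
3|0|0|1
3|2|2|1
3|0|0|2
k=12  3|1|1|1
0|1|0|1
2|3|2|1
0|1|0|2
k=13  3|1|1|1
0|1|0|1
3|3|2|1
0|1|0|2

0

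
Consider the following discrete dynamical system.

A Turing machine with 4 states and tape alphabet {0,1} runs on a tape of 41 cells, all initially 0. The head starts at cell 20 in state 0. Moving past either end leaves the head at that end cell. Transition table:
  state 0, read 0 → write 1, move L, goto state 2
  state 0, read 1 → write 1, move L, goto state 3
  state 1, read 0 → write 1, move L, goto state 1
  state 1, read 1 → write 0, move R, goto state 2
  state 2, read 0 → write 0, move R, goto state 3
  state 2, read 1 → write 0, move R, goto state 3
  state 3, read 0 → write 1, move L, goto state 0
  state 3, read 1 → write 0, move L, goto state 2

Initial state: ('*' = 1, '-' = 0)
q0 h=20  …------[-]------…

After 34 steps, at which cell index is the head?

step 0: q0 h=20  …------[-]------…
step 1: q2 h=19  …------[-]*-----…
step 2: q3 h=20  …------[*]------…
step 3: q2 h=19  …------[-]------…
step 4: q3 h=20  …------[-]------…
step 5: q0 h=19  …------[-]*-----…
step 6: q2 h=18  …------[-]**----…
step 7: q3 h=19  …------[*]*-----…
step 8: q2 h=18  …------[-]-*----…
step 9: q3 h=19  …------[-]*-----…
step 10: q0 h=18  …------[-]**----…
step 11: q2 h=17  …------[-]***---…
step 12: q3 h=18  …------[*]**----…
step 13: q2 h=17  …------[-]-**---…
step 14: q3 h=18  …------[-]**----…
step 15: q0 h=17  …------[-]***---…
step 16: q2 h=16  …------[-]****--…
step 17: q3 h=17  …------[*]***---…
step 18: q2 h=16  …------[-]-***--…
step 19: q3 h=17  …------[-]***---…
step 20: q0 h=16  …------[-]****--…
step 21: q2 h=15  …------[-]*****-…
step 22: q3 h=16  …------[*]****--…
step 23: q2 h=15  …------[-]-****-…
step 24: q3 h=16  …------[-]****--…
step 25: q0 h=15  …------[-]*****-…
step 26: q2 h=14  …------[-]******…
step 27: q3 h=15  …------[*]*****-…
step 28: q2 h=14  …------[-]-*****…
step 29: q3 h=15  …------[-]*****-…
step 30: q0 h=14  …------[-]******…
step 31: q2 h=13  …------[-]******…
step 32: q3 h=14  …------[*]******…
step 33: q2 h=13  …------[-]-*****…
step 34: q3 h=14  …------[-]******…

14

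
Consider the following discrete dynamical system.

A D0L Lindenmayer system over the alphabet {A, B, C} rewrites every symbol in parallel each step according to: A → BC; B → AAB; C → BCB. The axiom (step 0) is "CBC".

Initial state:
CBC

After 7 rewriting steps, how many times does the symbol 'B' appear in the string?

gen 0: CBC
gen 1: BCBAABBCB
gen 2: AABBCBAABBCBCAABAABBCBAAB
gen 3: BCBCAABAABBCBAABBCBCAABAABBCBAABBCBBCBCAABBCBCAABAABBCBAABBCBCAAB
gen 4: AABBCBAABBCBBCBCAABBCBCAABAABBCBAABBCBCAABAABBCBAABBCBBCBC…BCBAABBCBBCBCAABBCBCAABAABBCBAABBCBCAABAABBCBAABBCBBCBCAAB  (len 173)
gen 5: BCBCAABAABBCBAABBCBCAABAABBCBAABAABBCBAABBCBBCBCAABAABBCBA…BCBCAABBCBCAABAABBCBAABBCBCAABAABBCBAABAABBCBAABBCBBCBCAAB  (len 461)
gen 6: AABBCBAABBCBBCBCAABBCBCAABAABBCBAABBCBCAABAABBCBAABBCBBCBC…BCBCAABBCBCAABAABBCBAABBCBCAABAABBCBAABAABBCBAABBCBBCBCAAB  (len 1225)
gen 7: BCBCAABAABBCBAABBCBCAABAABBCBAABAABBCBAABBCBBCBCAABAABBCBA…BCBCAABBCBCAABAABBCBAABBCBCAABAABBCBAABAABBCBAABBCBBCBCAAB  (len 3257)

1477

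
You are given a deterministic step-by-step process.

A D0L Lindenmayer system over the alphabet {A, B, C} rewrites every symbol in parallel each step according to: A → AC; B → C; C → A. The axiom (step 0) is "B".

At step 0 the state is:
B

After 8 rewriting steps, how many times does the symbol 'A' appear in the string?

13

k=0  B
k=1  C
k=2  A
k=3  AC
k=4  ACA
k=5  ACAAC
k=6  ACAACACA
k=7  ACAACACAACAAC
k=8  ACAACACAACAACACAACACA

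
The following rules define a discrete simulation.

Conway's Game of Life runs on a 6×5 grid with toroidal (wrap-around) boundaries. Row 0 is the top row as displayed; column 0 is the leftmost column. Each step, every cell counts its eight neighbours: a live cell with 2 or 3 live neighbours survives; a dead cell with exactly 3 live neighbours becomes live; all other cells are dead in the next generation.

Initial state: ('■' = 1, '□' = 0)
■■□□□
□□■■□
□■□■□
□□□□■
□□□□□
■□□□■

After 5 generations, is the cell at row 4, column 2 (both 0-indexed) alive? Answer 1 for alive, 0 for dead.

[0] ■■□□□
□□■■□
□■□■□
□□□□■
□□□□□
■□□□■
[1] ■■■■□
■□□■■
□□□■■
□□□□□
■□□□■
■■□□■
[2] □□□□□
□□□□□
■□□■□
■□□■□
□■□□■
□□□□□
[3] □□□□□
□□□□□
□□□□□
■■■■□
■□□□■
□□□□□
[4] □□□□□
□□□□□
□■■□□
■■■■□
■□■■■
□□□□□
[5] □□□□□
□□□□□
■□□■□
□□□□□
■□□□□
□□□■■

0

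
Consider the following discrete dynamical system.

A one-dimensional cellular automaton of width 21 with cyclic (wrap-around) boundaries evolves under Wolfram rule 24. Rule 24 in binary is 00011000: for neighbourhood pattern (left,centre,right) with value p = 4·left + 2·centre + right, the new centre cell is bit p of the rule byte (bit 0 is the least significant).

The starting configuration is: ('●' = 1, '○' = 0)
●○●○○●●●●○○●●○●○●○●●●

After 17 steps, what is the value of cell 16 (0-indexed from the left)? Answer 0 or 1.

step 0: ●○●○○●●●●○○●●○●○●○●●●
step 1: ○○○●○●○○○●○●○○○○○○●○○
step 2: ○○○○○○●○○○○○●○○○○○○●○
step 3: ○○○○○○○●○○○○○●○○○○○○●
step 4: ●○○○○○○○●○○○○○●○○○○○○
step 5: ○●○○○○○○○●○○○○○●○○○○○
step 6: ○○●○○○○○○○●○○○○○●○○○○
step 7: ○○○●○○○○○○○●○○○○○●○○○
step 8: ○○○○●○○○○○○○●○○○○○●○○
step 9: ○○○○○●○○○○○○○●○○○○○●○
step 10: ○○○○○○●○○○○○○○●○○○○○●
step 11: ●○○○○○○●○○○○○○○●○○○○○
step 12: ○●○○○○○○●○○○○○○○●○○○○
step 13: ○○●○○○○○○●○○○○○○○●○○○
step 14: ○○○●○○○○○○●○○○○○○○●○○
step 15: ○○○○●○○○○○○●○○○○○○○●○
step 16: ○○○○○●○○○○○○●○○○○○○○●
step 17: ●○○○○○●○○○○○○●○○○○○○○

0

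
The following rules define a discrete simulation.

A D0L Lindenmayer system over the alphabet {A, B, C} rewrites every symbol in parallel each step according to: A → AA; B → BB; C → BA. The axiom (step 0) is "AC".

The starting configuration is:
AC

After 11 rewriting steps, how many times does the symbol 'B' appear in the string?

[0] AC
[1] AABA
[2] AAAABBAA
[3] AAAAAAAABBBBAAAA
[4] AAAAAAAAAAAAAAAABBBBBBBBAAAAAAAA
[5] AAAAAAAAAAAAAAAAAAAAAAAAAAAAAAAABBBBBBBBBBBBBBBBAAAAAAAAAAAAAAAA
[6] AAAAAAAAAAAAAAAAAAAAAAAAAAAAAAAAAAAAAAAAAAAAAAAAAAAAAAAAAA…BBBBBBBBBBBBBBBBBBBBBBBBBBAAAAAAAAAAAAAAAAAAAAAAAAAAAAAAAA  (len 128)
[7] AAAAAAAAAAAAAAAAAAAAAAAAAAAAAAAAAAAAAAAAAAAAAAAAAAAAAAAAAA…AAAAAAAAAAAAAAAAAAAAAAAAAAAAAAAAAAAAAAAAAAAAAAAAAAAAAAAAAA  (len 256)
[8] AAAAAAAAAAAAAAAAAAAAAAAAAAAAAAAAAAAAAAAAAAAAAAAAAAAAAAAAAA…AAAAAAAAAAAAAAAAAAAAAAAAAAAAAAAAAAAAAAAAAAAAAAAAAAAAAAAAAA  (len 512)
[9] AAAAAAAAAAAAAAAAAAAAAAAAAAAAAAAAAAAAAAAAAAAAAAAAAAAAAAAAAA…AAAAAAAAAAAAAAAAAAAAAAAAAAAAAAAAAAAAAAAAAAAAAAAAAAAAAAAAAA  (len 1024)
[10] AAAAAAAAAAAAAAAAAAAAAAAAAAAAAAAAAAAAAAAAAAAAAAAAAAAAAAAAAA…AAAAAAAAAAAAAAAAAAAAAAAAAAAAAAAAAAAAAAAAAAAAAAAAAAAAAAAAAA  (len 2048)
[11] AAAAAAAAAAAAAAAAAAAAAAAAAAAAAAAAAAAAAAAAAAAAAAAAAAAAAAAAAA…AAAAAAAAAAAAAAAAAAAAAAAAAAAAAAAAAAAAAAAAAAAAAAAAAAAAAAAAAA  (len 4096)

1024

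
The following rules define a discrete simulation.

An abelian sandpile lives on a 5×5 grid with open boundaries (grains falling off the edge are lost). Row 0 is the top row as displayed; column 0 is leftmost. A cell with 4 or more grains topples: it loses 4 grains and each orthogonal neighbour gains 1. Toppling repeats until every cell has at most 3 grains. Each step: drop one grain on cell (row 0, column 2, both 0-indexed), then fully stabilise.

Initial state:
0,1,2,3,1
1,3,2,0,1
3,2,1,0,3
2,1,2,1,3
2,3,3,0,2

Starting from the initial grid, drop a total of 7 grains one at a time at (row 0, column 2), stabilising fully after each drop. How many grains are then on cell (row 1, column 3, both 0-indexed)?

2

k=0  0,1,2,3,1
1,3,2,0,1
3,2,1,0,3
2,1,2,1,3
2,3,3,0,2
k=1  0,1,3,3,1
1,3,2,0,1
3,2,1,0,3
2,1,2,1,3
2,3,3,0,2
k=2  0,2,1,0,2
1,3,3,1,1
3,2,1,0,3
2,1,2,1,3
2,3,3,0,2
k=3  0,2,2,0,2
1,3,3,1,1
3,2,1,0,3
2,1,2,1,3
2,3,3,0,2
k=4  0,2,3,0,2
1,3,3,1,1
3,2,1,0,3
2,1,2,1,3
2,3,3,0,2
k=5  1,0,2,1,2
2,1,1,2,1
3,3,2,0,3
2,1,2,1,3
2,3,3,0,2
k=6  1,0,3,1,2
2,1,1,2,1
3,3,2,0,3
2,1,2,1,3
2,3,3,0,2
k=7  1,1,0,2,2
2,1,2,2,1
3,3,2,0,3
2,1,2,1,3
2,3,3,0,2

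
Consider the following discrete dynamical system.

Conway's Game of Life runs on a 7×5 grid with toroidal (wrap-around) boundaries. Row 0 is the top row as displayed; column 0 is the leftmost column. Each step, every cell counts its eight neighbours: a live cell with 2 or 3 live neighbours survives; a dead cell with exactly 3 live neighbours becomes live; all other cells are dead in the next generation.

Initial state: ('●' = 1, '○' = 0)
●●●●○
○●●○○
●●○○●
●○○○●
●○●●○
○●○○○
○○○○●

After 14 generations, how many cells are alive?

k=0  ●●●●○
○●●○○
●●○○●
●○○○●
●○●●○
○●○○○
○○○○●
k=1  ●○○●●
○○○○○
○○●●●
○○●○○
●○●●○
●●●●●
○○○●●
k=2  ●○○●○
●○●○○
○○●●○
○○○○○
●○○○○
○○○○○
○○○○○
k=3  ○●○○●
○○●○○
○●●●○
○○○○○
○○○○○
○○○○○
○○○○○
k=4  ○○○○○
●○○○○
○●●●○
○○●○○
○○○○○
○○○○○
○○○○○
k=5  ○○○○○
○●●○○
○●●●○
○●●●○
○○○○○
○○○○○
○○○○○
k=6  ○○○○○
○●○●○
●○○○○
○●○●○
○○●○○
○○○○○
○○○○○
k=7  ○○○○○
○○○○○
●●○○●
○●●○○
○○●○○
○○○○○
○○○○○
k=8  ○○○○○
●○○○○
●●●○○
○○●●○
○●●○○
○○○○○
○○○○○
k=9  ○○○○○
●○○○○
●○●●●
●○○●○
○●●●○
○○○○○
○○○○○
k=10  ○○○○○
●●○●○
●○●●○
●○○○○
○●●●●
○○●○○
○○○○○
k=11  ○○○○○
●●○●○
●○●●○
●○○○○
●●●●●
○●●○○
○○○○○
k=12  ○○○○○
●●○●○
●○●●○
○○○○○
○○○●●
○○○○●
○○○○○
k=13  ○○○○○
●●○●○
●○●●○
○○●○○
○○○●●
○○○●●
○○○○○
k=14  ○○○○○
●●○●○
●○○●○
○●●○○
○○●○●
○○○●●
○○○○○

11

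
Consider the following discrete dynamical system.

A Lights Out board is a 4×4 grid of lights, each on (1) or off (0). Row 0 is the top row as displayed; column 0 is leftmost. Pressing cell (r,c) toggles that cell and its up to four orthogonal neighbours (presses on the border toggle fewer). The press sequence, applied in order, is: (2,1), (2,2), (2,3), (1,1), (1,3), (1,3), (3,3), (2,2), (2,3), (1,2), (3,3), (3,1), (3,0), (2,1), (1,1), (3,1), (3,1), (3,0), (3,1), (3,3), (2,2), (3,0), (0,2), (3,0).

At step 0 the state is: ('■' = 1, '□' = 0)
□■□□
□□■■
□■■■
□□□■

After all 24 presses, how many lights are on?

0) □■□□
□□■■
□■■■
□□□■
1) □■□□
□■■■
■□□■
□■□■
2) □■□□
□■□■
■■■□
□■■■
3) □■□□
□■□□
■■□■
□■■□
4) □□□□
■□■□
■□□■
□■■□
5) □□□■
■□□■
■□□□
□■■□
6) □□□□
■□■□
■□□■
□■■□
7) □□□□
■□■□
■□□□
□■□■
8) □□□□
■□□□
■■■■
□■■■
9) □□□□
■□□■
■■□□
□■■□
10) □□■□
■■■□
■■■□
□■■□
11) □□■□
■■■□
■■■■
□■□■
12) □□■□
■■■□
■□■■
■□■■
13) □□■□
■■■□
□□■■
□■■■
14) □□■□
■□■□
■■□■
□□■■
15) □■■□
□■□□
■□□■
□□■■
16) □■■□
□■□□
■■□■
■■□■
17) □■■□
□■□□
■□□■
□□■■
18) □■■□
□■□□
□□□■
■■■■
19) □■■□
□■□□
□■□■
□□□■
20) □■■□
□■□□
□■□□
□□■□
21) □■■□
□■■□
□□■■
□□□□
22) □■■□
□■■□
■□■■
■■□□
23) □□□■
□■□□
■□■■
■■□□
24) □□□■
□■□□
□□■■
□□□□

4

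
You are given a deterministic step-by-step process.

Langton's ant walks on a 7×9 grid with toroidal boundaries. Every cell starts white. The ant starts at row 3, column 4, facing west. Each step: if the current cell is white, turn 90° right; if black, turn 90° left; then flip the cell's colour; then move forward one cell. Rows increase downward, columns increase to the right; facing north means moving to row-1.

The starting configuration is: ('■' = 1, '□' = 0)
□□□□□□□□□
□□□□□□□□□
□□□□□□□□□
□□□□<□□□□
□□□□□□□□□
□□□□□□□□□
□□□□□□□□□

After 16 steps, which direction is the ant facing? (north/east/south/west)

west

[0] □□□□□□□□□
□□□□□□□□□
□□□□□□□□□
□□□□<□□□□
□□□□□□□□□
□□□□□□□□□
□□□□□□□□□
[1] □□□□□□□□□
□□□□□□□□□
□□□□^□□□□
□□□□■□□□□
□□□□□□□□□
□□□□□□□□□
□□□□□□□□□
[2] □□□□□□□□□
□□□□□□□□□
□□□□■>□□□
□□□□■□□□□
□□□□□□□□□
□□□□□□□□□
□□□□□□□□□
[3] □□□□□□□□□
□□□□□□□□□
□□□□■■□□□
□□□□■v□□□
□□□□□□□□□
□□□□□□□□□
□□□□□□□□□
[4] □□□□□□□□□
□□□□□□□□□
□□□□■■□□□
□□□□<■□□□
□□□□□□□□□
□□□□□□□□□
□□□□□□□□□
[5] □□□□□□□□□
□□□□□□□□□
□□□□■■□□□
□□□□□■□□□
□□□□v□□□□
□□□□□□□□□
□□□□□□□□□
[6] □□□□□□□□□
□□□□□□□□□
□□□□■■□□□
□□□□□■□□□
□□□<■□□□□
□□□□□□□□□
□□□□□□□□□
[7] □□□□□□□□□
□□□□□□□□□
□□□□■■□□□
□□□^□■□□□
□□□■■□□□□
□□□□□□□□□
□□□□□□□□□
[8] □□□□□□□□□
□□□□□□□□□
□□□□■■□□□
□□□■>■□□□
□□□■■□□□□
□□□□□□□□□
□□□□□□□□□
[9] □□□□□□□□□
□□□□□□□□□
□□□□■■□□□
□□□■■■□□□
□□□■v□□□□
□□□□□□□□□
□□□□□□□□□
[10] □□□□□□□□□
□□□□□□□□□
□□□□■■□□□
□□□■■■□□□
□□□■□>□□□
□□□□□□□□□
□□□□□□□□□
[11] □□□□□□□□□
□□□□□□□□□
□□□□■■□□□
□□□■■■□□□
□□□■□■□□□
□□□□□v□□□
□□□□□□□□□
[12] □□□□□□□□□
□□□□□□□□□
□□□□■■□□□
□□□■■■□□□
□□□■□■□□□
□□□□<■□□□
□□□□□□□□□
[13] □□□□□□□□□
□□□□□□□□□
□□□□■■□□□
□□□■■■□□□
□□□■^■□□□
□□□□■■□□□
□□□□□□□□□
[14] □□□□□□□□□
□□□□□□□□□
□□□□■■□□□
□□□■■■□□□
□□□■■>□□□
□□□□■■□□□
□□□□□□□□□
[15] □□□□□□□□□
□□□□□□□□□
□□□□■■□□□
□□□■■^□□□
□□□■■□□□□
□□□□■■□□□
□□□□□□□□□
[16] □□□□□□□□□
□□□□□□□□□
□□□□■■□□□
□□□■<□□□□
□□□■■□□□□
□□□□■■□□□
□□□□□□□□□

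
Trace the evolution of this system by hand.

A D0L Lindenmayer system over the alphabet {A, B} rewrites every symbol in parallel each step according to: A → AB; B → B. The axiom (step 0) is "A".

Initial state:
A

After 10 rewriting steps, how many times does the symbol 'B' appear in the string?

10

[0] A
[1] AB
[2] ABB
[3] ABBB
[4] ABBBB
[5] ABBBBB
[6] ABBBBBB
[7] ABBBBBBB
[8] ABBBBBBBB
[9] ABBBBBBBBB
[10] ABBBBBBBBBB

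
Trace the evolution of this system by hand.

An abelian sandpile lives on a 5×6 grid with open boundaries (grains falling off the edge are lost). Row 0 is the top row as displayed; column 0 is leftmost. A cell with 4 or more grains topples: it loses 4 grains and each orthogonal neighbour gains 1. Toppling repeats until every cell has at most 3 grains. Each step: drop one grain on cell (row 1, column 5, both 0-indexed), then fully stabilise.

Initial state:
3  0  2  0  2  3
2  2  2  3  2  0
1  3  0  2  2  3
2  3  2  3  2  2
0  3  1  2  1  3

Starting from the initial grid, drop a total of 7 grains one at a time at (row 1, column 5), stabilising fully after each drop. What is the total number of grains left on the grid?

t=0: 3  0  2  0  2  3
2  2  2  3  2  0
1  3  0  2  2  3
2  3  2  3  2  2
0  3  1  2  1  3
t=1: 3  0  2  0  2  3
2  2  2  3  2  1
1  3  0  2  2  3
2  3  2  3  2  2
0  3  1  2  1  3
t=2: 3  0  2  0  2  3
2  2  2  3  2  2
1  3  0  2  2  3
2  3  2  3  2  2
0  3  1  2  1  3
t=3: 3  0  2  0  2  3
2  2  2  3  2  3
1  3  0  2  2  3
2  3  2  3  2  2
0  3  1  2  1  3
t=4: 3  0  2  0  3  0
2  2  2  3  3  2
1  3  0  2  3  0
2  3  2  3  2  3
0  3  1  2  1  3
t=5: 3  0  2  0  3  0
2  2  2  3  3  3
1  3  0  2  3  0
2  3  2  3  2  3
0  3  1  2  1  3
t=6: 3  0  2  2  0  2
2  2  3  1  3  1
1  3  1  1  2  3
2  3  3  1  1  1
0  3  1  3  3  0
t=7: 3  0  2  2  0  2
2  2  3  1  3  2
1  3  1  1  2  3
2  3  3  1  1  1
0  3  1  3  3  0

54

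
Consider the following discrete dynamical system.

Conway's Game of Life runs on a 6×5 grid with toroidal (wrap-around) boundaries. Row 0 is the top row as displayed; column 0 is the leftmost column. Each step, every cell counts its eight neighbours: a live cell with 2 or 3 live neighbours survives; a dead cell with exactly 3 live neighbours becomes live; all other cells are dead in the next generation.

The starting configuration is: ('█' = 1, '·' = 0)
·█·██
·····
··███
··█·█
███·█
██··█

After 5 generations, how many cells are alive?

step 0: ·█·██
·····
··███
··█·█
███·█
██··█
step 1: ·████
█····
··█·█
·····
··█··
·····
step 2: █████
█····
·····
···█·
·····
·█···
step 3: ··███
█·██·
·····
·····
·····
·█·██
step 4: ·····
·██··
·····
·····
·····
█···█
step 5: ██···
·····
·····
·····
·····
·····

2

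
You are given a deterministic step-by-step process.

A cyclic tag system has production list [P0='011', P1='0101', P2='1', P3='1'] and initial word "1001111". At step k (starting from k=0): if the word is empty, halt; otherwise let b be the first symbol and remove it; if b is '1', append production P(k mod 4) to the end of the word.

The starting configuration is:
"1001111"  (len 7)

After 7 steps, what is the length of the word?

12

0) "1001111"  (len 7)
1) "001111011"  (len 9)
2) "01111011"  (len 8)
3) "1111011"  (len 7)
4) "1110111"  (len 7)
5) "110111011"  (len 9)
6) "101110110101"  (len 12)
7) "011101101011"  (len 12)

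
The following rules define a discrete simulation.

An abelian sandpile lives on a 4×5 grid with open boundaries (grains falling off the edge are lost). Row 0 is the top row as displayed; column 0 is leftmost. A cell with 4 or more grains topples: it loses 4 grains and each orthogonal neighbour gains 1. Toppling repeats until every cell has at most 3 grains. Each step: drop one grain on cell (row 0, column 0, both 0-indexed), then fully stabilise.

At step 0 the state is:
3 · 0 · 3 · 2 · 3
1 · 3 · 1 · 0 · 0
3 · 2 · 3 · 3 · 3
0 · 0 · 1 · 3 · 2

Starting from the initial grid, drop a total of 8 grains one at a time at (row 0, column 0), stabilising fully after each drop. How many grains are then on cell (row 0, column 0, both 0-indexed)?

3

0) 3 · 0 · 3 · 2 · 3
1 · 3 · 1 · 0 · 0
3 · 2 · 3 · 3 · 3
0 · 0 · 1 · 3 · 2
1) 0 · 1 · 3 · 2 · 3
2 · 3 · 1 · 0 · 0
3 · 2 · 3 · 3 · 3
0 · 0 · 1 · 3 · 2
2) 1 · 1 · 3 · 2 · 3
2 · 3 · 1 · 0 · 0
3 · 2 · 3 · 3 · 3
0 · 0 · 1 · 3 · 2
3) 2 · 1 · 3 · 2 · 3
2 · 3 · 1 · 0 · 0
3 · 2 · 3 · 3 · 3
0 · 0 · 1 · 3 · 2
4) 3 · 1 · 3 · 2 · 3
2 · 3 · 1 · 0 · 0
3 · 2 · 3 · 3 · 3
0 · 0 · 1 · 3 · 2
5) 0 · 2 · 3 · 2 · 3
3 · 3 · 1 · 0 · 0
3 · 2 · 3 · 3 · 3
0 · 0 · 1 · 3 · 2
6) 1 · 2 · 3 · 2 · 3
3 · 3 · 1 · 0 · 0
3 · 2 · 3 · 3 · 3
0 · 0 · 1 · 3 · 2
7) 2 · 2 · 3 · 2 · 3
3 · 3 · 1 · 0 · 0
3 · 2 · 3 · 3 · 3
0 · 0 · 1 · 3 · 2
8) 3 · 2 · 3 · 2 · 3
3 · 3 · 1 · 0 · 0
3 · 2 · 3 · 3 · 3
0 · 0 · 1 · 3 · 2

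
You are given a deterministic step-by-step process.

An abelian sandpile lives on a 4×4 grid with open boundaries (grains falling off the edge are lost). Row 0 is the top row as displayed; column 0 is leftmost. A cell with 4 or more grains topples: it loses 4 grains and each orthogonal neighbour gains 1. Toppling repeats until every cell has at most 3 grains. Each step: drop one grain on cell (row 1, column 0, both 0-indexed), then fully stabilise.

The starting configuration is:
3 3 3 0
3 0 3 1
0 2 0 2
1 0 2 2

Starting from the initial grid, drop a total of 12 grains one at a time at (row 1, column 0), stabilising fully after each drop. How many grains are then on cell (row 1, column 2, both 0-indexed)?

gen 0: 3 3 3 0
3 0 3 1
0 2 0 2
1 0 2 2
gen 1: 1 1 1 1
1 3 0 2
1 2 1 2
1 0 2 2
gen 2: 1 1 1 1
2 3 0 2
1 2 1 2
1 0 2 2
gen 3: 1 1 1 1
3 3 0 2
1 2 1 2
1 0 2 2
gen 4: 2 2 1 1
1 0 1 2
2 3 1 2
1 0 2 2
gen 5: 2 2 1 1
2 0 1 2
2 3 1 2
1 0 2 2
gen 6: 2 2 1 1
3 0 1 2
2 3 1 2
1 0 2 2
gen 7: 3 2 1 1
0 1 1 2
3 3 1 2
1 0 2 2
gen 8: 3 2 1 1
1 1 1 2
3 3 1 2
1 0 2 2
gen 9: 3 2 1 1
2 1 1 2
3 3 1 2
1 0 2 2
gen 10: 3 2 1 1
3 1 1 2
3 3 1 2
1 0 2 2
gen 11: 0 3 1 1
2 3 1 2
1 0 2 2
2 1 2 2
gen 12: 0 3 1 1
3 3 1 2
1 0 2 2
2 1 2 2

1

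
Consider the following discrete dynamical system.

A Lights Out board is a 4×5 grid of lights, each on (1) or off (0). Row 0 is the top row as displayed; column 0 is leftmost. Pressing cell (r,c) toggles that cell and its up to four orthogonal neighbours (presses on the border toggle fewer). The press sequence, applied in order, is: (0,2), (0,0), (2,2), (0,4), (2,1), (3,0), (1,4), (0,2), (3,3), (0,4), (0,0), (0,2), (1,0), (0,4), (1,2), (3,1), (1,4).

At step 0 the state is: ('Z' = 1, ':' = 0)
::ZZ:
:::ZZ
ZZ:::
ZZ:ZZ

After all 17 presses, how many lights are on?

t=0: ::ZZ:
:::ZZ
ZZ:::
ZZ:ZZ
t=1: :Z:::
::ZZZ
ZZ:::
ZZ:ZZ
t=2: Z::::
Z:ZZZ
ZZ:::
ZZ:ZZ
t=3: Z::::
Z::ZZ
Z:ZZ:
ZZZZZ
t=4: Z::ZZ
Z::Z:
Z:ZZ:
ZZZZZ
t=5: Z::ZZ
ZZ:Z:
:Z:Z:
Z:ZZZ
t=6: Z::ZZ
ZZ:Z:
ZZ:Z:
:ZZZZ
t=7: Z::Z:
ZZ::Z
ZZ:ZZ
:ZZZZ
t=8: ZZZ::
ZZZ:Z
ZZ:ZZ
:ZZZZ
t=9: ZZZ::
ZZZ:Z
ZZ::Z
:Z:::
t=10: ZZZZZ
ZZZ::
ZZ::Z
:Z:::
t=11: ::ZZZ
:ZZ::
ZZ::Z
:Z:::
t=12: :Z::Z
:Z:::
ZZ::Z
:Z:::
t=13: ZZ::Z
Z::::
:Z::Z
:Z:::
t=14: ZZ:Z:
Z:::Z
:Z::Z
:Z:::
t=15: ZZZZ:
ZZZZZ
:ZZ:Z
:Z:::
t=16: ZZZZ:
ZZZZZ
::Z:Z
Z:Z::
t=17: ZZZZZ
ZZZ::
::Z::
Z:Z::

11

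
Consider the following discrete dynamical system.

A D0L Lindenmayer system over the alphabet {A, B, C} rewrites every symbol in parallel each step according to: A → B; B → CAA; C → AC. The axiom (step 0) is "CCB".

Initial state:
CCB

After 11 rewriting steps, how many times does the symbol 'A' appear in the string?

t=0: CCB
t=1: ACACCAA
t=2: BACBACACBB
t=3: CAABACCAABACBACCAACAA
t=4: ACBBCAABACACBBCAABACCAABACACBBACBB
t=5: BACCAACAAACBBCAABACBACCAACAAACBBCAABACACBBCAABACBACCAACAABACCAACAA
t=6: CAABACACBBACBBBACCAACAAACBBCAABACCAABACACBBACBBBACCAACAAACBBCAABACBACCAACAAACBBCAABACCAABACACBBACBBCAABACACBBACBB
t=7: ACBBCAABACBACCAACAABACCAACAACAABACACBBACBBBACCAACAAACBBCAA…ACACBBCAABACBACCAACAABACCAACAAACBBCAABACBACCAACAABACCAACAA  (len 211)
t=8: BACCAACAAACBBCAABACCAABACACBBACBBCAABACACBBACBBACBBCAABACB…BACACBBACBBBACCAACAAACBBCAABACCAABACACBBACBBCAABACACBBACBB  (len 371)
t=9: CAABACACBBACBBBACCAACAAACBBCAABACACBBCAABACBACCAACAABACCAA…ACACBBCAABACBACCAACAABACCAACAAACBBCAABACBACCAACAABACCAACAA  (len 680)
t=10: ACBBCAABACBACCAACAABACCAACAACAABACACBBACBBBACCAACAAACBBCAA…BACACBBACBBBACCAACAAACBBCAABACCAABACACBBACBBCAABACACBBACBB  (len 1211)
t=11: BACCAACAAACBBCAABACCAABACACBBACBBCAABACACBBACBBACBBCAABACB…ACACBBCAABACBACCAACAABACCAACAAACBBCAABACBACCAACAABACCAACAA  (len 2200)

989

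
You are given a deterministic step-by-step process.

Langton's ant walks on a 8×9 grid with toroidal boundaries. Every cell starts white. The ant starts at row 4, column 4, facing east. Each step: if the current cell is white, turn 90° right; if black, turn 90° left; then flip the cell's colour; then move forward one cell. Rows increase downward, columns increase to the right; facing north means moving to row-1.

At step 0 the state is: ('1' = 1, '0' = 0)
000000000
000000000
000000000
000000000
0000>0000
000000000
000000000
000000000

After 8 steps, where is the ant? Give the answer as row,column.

k=0  000000000
000000000
000000000
000000000
0000>0000
000000000
000000000
000000000
k=1  000000000
000000000
000000000
000000000
000010000
0000v0000
000000000
000000000
k=2  000000000
000000000
000000000
000000000
000010000
000<10000
000000000
000000000
k=3  000000000
000000000
000000000
000000000
000^10000
000110000
000000000
000000000
k=4  000000000
000000000
000000000
000000000
0001>0000
000110000
000000000
000000000
k=5  000000000
000000000
000000000
0000^0000
000100000
000110000
000000000
000000000
k=6  000000000
000000000
000000000
00001>000
000100000
000110000
000000000
000000000
k=7  000000000
000000000
000000000
000011000
00010v000
000110000
000000000
000000000
k=8  000000000
000000000
000000000
000011000
0001<1000
000110000
000000000
000000000

4,4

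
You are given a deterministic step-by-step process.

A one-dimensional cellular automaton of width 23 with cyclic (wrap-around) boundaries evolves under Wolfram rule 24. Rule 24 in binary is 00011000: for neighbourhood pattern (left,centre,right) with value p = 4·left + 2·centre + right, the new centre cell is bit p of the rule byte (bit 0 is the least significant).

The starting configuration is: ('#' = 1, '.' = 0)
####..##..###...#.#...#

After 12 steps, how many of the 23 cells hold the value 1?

[0] ####..##..###...#.#...#
[1] ....#.#.#.#..#.....#..#
[2] #..........#..#.....#..
[3] .#..........#..#.....#.
[4] ..#..........#..#.....#
[5] #..#..........#..#.....
[6] .#..#..........#..#....
[7] ..#..#..........#..#...
[8] ...#..#..........#..#..
[9] ....#..#..........#..#.
[10] .....#..#..........#..#
[11] #.....#..#..........#..
[12] .#.....#..#..........#.

4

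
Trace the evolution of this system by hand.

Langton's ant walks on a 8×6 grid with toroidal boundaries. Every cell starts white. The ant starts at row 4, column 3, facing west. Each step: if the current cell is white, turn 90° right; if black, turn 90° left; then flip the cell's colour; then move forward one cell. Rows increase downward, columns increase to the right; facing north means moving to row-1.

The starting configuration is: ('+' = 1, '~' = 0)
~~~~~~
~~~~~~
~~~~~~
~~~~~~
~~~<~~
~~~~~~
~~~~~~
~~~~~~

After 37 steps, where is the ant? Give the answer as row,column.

5,1

k=0  ~~~~~~
~~~~~~
~~~~~~
~~~~~~
~~~<~~
~~~~~~
~~~~~~
~~~~~~
k=1  ~~~~~~
~~~~~~
~~~~~~
~~~^~~
~~~+~~
~~~~~~
~~~~~~
~~~~~~
k=2  ~~~~~~
~~~~~~
~~~~~~
~~~+>~
~~~+~~
~~~~~~
~~~~~~
~~~~~~
k=3  ~~~~~~
~~~~~~
~~~~~~
~~~++~
~~~+v~
~~~~~~
~~~~~~
~~~~~~
k=4  ~~~~~~
~~~~~~
~~~~~~
~~~++~
~~~<+~
~~~~~~
~~~~~~
~~~~~~
k=5  ~~~~~~
~~~~~~
~~~~~~
~~~++~
~~~~+~
~~~v~~
~~~~~~
~~~~~~
k=6  ~~~~~~
~~~~~~
~~~~~~
~~~++~
~~~~+~
~~<+~~
~~~~~~
~~~~~~
k=7  ~~~~~~
~~~~~~
~~~~~~
~~~++~
~~^~+~
~~++~~
~~~~~~
~~~~~~
k=8  ~~~~~~
~~~~~~
~~~~~~
~~~++~
~~+>+~
~~++~~
~~~~~~
~~~~~~
k=9  ~~~~~~
~~~~~~
~~~~~~
~~~++~
~~+++~
~~+v~~
~~~~~~
~~~~~~
k=10  ~~~~~~
~~~~~~
~~~~~~
~~~++~
~~+++~
~~+~>~
~~~~~~
~~~~~~
k=11  ~~~~~~
~~~~~~
~~~~~~
~~~++~
~~+++~
~~+~+~
~~~~v~
~~~~~~
k=12  ~~~~~~
~~~~~~
~~~~~~
~~~++~
~~+++~
~~+~+~
~~~<+~
~~~~~~
k=13  ~~~~~~
~~~~~~
~~~~~~
~~~++~
~~+++~
~~+^+~
~~~++~
~~~~~~
k=14  ~~~~~~
~~~~~~
~~~~~~
~~~++~
~~+++~
~~++>~
~~~++~
~~~~~~
k=15  ~~~~~~
~~~~~~
~~~~~~
~~~++~
~~++^~
~~++~~
~~~++~
~~~~~~
k=16  ~~~~~~
~~~~~~
~~~~~~
~~~++~
~~+<~~
~~++~~
~~~++~
~~~~~~
k=17  ~~~~~~
~~~~~~
~~~~~~
~~~++~
~~+~~~
~~+v~~
~~~++~
~~~~~~
k=18  ~~~~~~
~~~~~~
~~~~~~
~~~++~
~~+~~~
~~+~>~
~~~++~
~~~~~~
k=19  ~~~~~~
~~~~~~
~~~~~~
~~~++~
~~+~~~
~~+~+~
~~~+v~
~~~~~~
k=20  ~~~~~~
~~~~~~
~~~~~~
~~~++~
~~+~~~
~~+~+~
~~~+~>
~~~~~~
k=21  ~~~~~~
~~~~~~
~~~~~~
~~~++~
~~+~~~
~~+~+~
~~~+~+
~~~~~v
k=22  ~~~~~~
~~~~~~
~~~~~~
~~~++~
~~+~~~
~~+~+~
~~~+~+
~~~~<+
k=23  ~~~~~~
~~~~~~
~~~~~~
~~~++~
~~+~~~
~~+~+~
~~~+^+
~~~~++
k=24  ~~~~~~
~~~~~~
~~~~~~
~~~++~
~~+~~~
~~+~+~
~~~++>
~~~~++
k=25  ~~~~~~
~~~~~~
~~~~~~
~~~++~
~~+~~~
~~+~+^
~~~++~
~~~~++
k=26  ~~~~~~
~~~~~~
~~~~~~
~~~++~
~~+~~~
>~+~++
~~~++~
~~~~++
k=27  ~~~~~~
~~~~~~
~~~~~~
~~~++~
~~+~~~
+~+~++
v~~++~
~~~~++
k=28  ~~~~~~
~~~~~~
~~~~~~
~~~++~
~~+~~~
+~+~++
+~~++<
~~~~++
k=29  ~~~~~~
~~~~~~
~~~~~~
~~~++~
~~+~~~
+~+~+^
+~~+++
~~~~++
k=30  ~~~~~~
~~~~~~
~~~~~~
~~~++~
~~+~~~
+~+~<~
+~~+++
~~~~++
k=31  ~~~~~~
~~~~~~
~~~~~~
~~~++~
~~+~~~
+~+~~~
+~~+v+
~~~~++
k=32  ~~~~~~
~~~~~~
~~~~~~
~~~++~
~~+~~~
+~+~~~
+~~+~>
~~~~++
k=33  ~~~~~~
~~~~~~
~~~~~~
~~~++~
~~+~~~
+~+~~^
+~~+~~
~~~~++
k=34  ~~~~~~
~~~~~~
~~~~~~
~~~++~
~~+~~~
>~+~~+
+~~+~~
~~~~++
k=35  ~~~~~~
~~~~~~
~~~~~~
~~~++~
^~+~~~
~~+~~+
+~~+~~
~~~~++
k=36  ~~~~~~
~~~~~~
~~~~~~
~~~++~
+>+~~~
~~+~~+
+~~+~~
~~~~++
k=37  ~~~~~~
~~~~~~
~~~~~~
~~~++~
+++~~~
~v+~~+
+~~+~~
~~~~++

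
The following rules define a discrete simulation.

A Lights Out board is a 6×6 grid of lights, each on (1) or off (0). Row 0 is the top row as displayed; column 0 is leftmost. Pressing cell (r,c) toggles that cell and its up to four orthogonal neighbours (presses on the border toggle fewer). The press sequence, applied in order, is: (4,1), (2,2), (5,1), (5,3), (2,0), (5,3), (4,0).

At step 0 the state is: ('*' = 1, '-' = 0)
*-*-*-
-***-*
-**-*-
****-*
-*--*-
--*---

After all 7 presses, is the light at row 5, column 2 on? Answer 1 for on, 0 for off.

0

step 0: *-*-*-
-***-*
-**-*-
****-*
-*--*-
--*---
step 1: *-*-*-
-***-*
-**-*-
*-**-*
*-*-*-
-**---
step 2: *-*-*-
-*-*-*
---**-
*--*-*
*-*-*-
-**---
step 3: *-*-*-
-*-*-*
---**-
*--*-*
***-*-
*-----
step 4: *-*-*-
-*-*-*
---**-
*--*-*
*****-
*-***-
step 5: *-*-*-
**-*-*
**-**-
---*-*
*****-
*-***-
step 6: *-*-*-
**-*-*
**-**-
---*-*
***-*-
*-----
step 7: *-*-*-
**-*-*
**-**-
*--*-*
--*-*-
------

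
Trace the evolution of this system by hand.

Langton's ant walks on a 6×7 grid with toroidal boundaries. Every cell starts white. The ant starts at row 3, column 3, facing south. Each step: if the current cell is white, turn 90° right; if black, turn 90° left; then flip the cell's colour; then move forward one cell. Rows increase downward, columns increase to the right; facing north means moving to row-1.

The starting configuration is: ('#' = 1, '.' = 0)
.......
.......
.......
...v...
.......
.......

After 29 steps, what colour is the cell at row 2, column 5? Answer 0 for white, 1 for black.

0) .......
.......
.......
...v...
.......
.......
1) .......
.......
.......
..<#...
.......
.......
2) .......
.......
..^....
..##...
.......
.......
3) .......
.......
..#>...
..##...
.......
.......
4) .......
.......
..##...
..#v...
.......
.......
5) .......
.......
..##...
..#.>..
.......
.......
6) .......
.......
..##...
..#.#..
....v..
.......
7) .......
.......
..##...
..#.#..
...<#..
.......
8) .......
.......
..##...
..#^#..
...##..
.......
9) .......
.......
..##...
..##>..
...##..
.......
10) .......
.......
..##^..
..##...
...##..
.......
11) .......
.......
..###>.
..##...
...##..
.......
12) .......
.......
..####.
..##.v.
...##..
.......
13) .......
.......
..####.
..##<#.
...##..
.......
14) .......
.......
..##^#.
..####.
...##..
.......
15) .......
.......
..#<.#.
..####.
...##..
.......
16) .......
.......
..#..#.
..#v##.
...##..
.......
17) .......
.......
..#..#.
..#.>#.
...##..
.......
18) .......
.......
..#.^#.
..#..#.
...##..
.......
19) .......
.......
..#.#>.
..#..#.
...##..
.......
20) .......
.....^.
..#.#..
..#..#.
...##..
.......
21) .......
.....#>
..#.#..
..#..#.
...##..
.......
22) .......
.....##
..#.#.v
..#..#.
...##..
.......
23) .......
.....##
..#.#<#
..#..#.
...##..
.......
24) .......
.....^#
..#.###
..#..#.
...##..
.......
25) .......
....<.#
..#.###
..#..#.
...##..
.......
26) ....^..
....#.#
..#.###
..#..#.
...##..
.......
27) ....#>.
....#.#
..#.###
..#..#.
...##..
.......
28) ....##.
....#v#
..#.###
..#..#.
...##..
.......
29) ....##.
....<##
..#.###
..#..#.
...##..
.......

1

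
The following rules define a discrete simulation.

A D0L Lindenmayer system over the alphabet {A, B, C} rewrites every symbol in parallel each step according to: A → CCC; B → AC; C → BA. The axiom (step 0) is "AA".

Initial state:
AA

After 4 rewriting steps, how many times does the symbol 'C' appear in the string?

t=0: AA
t=1: CCCCCC
t=2: BABABABABABA
t=3: ACCCCACCCCACCCCACCCCACCCCACCCC
t=4: CCCBABABABACCCBABABABACCCBABABABACCCBABABABACCCBABABABACCCBABABABA

18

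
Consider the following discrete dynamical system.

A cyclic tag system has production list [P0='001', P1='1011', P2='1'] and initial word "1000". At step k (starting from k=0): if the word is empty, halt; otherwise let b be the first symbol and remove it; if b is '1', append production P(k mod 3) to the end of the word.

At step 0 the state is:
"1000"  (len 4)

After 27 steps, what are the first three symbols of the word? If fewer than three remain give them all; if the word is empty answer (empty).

1

k=0  "1000"  (len 4)
k=1  "000001"  (len 6)
k=2  "00001"  (len 5)
k=3  "0001"  (len 4)
k=4  "001"  (len 3)
k=5  "01"  (len 2)
k=6  "1"  (len 1)
k=7  "001"  (len 3)
k=8  "01"  (len 2)
k=9  "1"  (len 1)
k=10  "001"  (len 3)
k=11  "01"  (len 2)
k=12  "1"  (len 1)
k=13  "001"  (len 3)
k=14  "01"  (len 2)
k=15  "1"  (len 1)
k=16  "001"  (len 3)
k=17  "01"  (len 2)
k=18  "1"  (len 1)
k=19  "001"  (len 3)
k=20  "01"  (len 2)
k=21  "1"  (len 1)
k=22  "001"  (len 3)
k=23  "01"  (len 2)
k=24  "1"  (len 1)
k=25  "001"  (len 3)
k=26  "01"  (len 2)
k=27  "1"  (len 1)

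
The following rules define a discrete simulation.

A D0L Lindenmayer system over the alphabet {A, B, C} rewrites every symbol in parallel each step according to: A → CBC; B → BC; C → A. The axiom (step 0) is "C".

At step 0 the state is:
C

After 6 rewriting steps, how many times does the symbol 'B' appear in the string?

9

gen 0: C
gen 1: A
gen 2: CBC
gen 3: ABCA
gen 4: CBCBCACBC
gen 5: ABCABCACBCABCA
gen 6: CBCBCACBCBCACBCABCACBCBCACBC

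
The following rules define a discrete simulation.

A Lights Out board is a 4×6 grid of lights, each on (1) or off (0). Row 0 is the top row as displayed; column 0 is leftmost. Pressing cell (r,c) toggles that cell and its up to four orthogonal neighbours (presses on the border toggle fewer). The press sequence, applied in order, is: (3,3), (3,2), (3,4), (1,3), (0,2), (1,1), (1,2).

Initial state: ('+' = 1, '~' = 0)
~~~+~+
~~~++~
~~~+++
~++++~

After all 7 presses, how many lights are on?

0) ~~~+~+
~~~++~
~~~+++
~++++~
1) ~~~+~+
~~~++~
~~~~++
~+~~~~
2) ~~~+~+
~~~++~
~~+~++
~~++~~
3) ~~~+~+
~~~++~
~~+~~+
~~+~++
4) ~~~~~+
~~+~~~
~~++~+
~~+~++
5) ~+++~+
~~~~~~
~~++~+
~~+~++
6) ~~++~+
+++~~~
~+++~+
~~+~++
7) ~~~+~+
+~~+~~
~+~+~+
~~+~++

10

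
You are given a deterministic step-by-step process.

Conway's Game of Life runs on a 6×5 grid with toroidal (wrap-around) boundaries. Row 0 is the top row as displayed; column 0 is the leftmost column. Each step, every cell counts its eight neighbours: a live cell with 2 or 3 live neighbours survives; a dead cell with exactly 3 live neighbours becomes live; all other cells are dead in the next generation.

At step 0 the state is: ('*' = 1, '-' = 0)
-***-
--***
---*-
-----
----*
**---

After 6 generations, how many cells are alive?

0) -***-
--***
---*-
-----
----*
**---
1) -----
-*--*
--***
-----
*----
**-**
2) -***-
*-*-*
*-***
---**
**---
**--*
3) -----
-----
--*--
-----
-***-
---**
4) -----
-----
-----
-*-*-
--***
---**
5) -----
-----
-----
---**
*----
--*-*
6) -----
-----
-----
----*
*----
-----

2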